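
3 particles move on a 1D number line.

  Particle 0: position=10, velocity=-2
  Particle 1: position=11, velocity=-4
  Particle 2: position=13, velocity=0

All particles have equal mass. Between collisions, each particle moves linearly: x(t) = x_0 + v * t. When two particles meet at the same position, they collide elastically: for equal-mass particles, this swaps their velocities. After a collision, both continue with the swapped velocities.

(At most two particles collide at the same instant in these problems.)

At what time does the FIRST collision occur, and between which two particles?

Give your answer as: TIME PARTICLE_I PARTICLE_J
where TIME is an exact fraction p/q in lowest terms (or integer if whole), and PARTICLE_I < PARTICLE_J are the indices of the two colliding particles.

Pair (0,1): pos 10,11 vel -2,-4 -> gap=1, closing at 2/unit, collide at t=1/2
Pair (1,2): pos 11,13 vel -4,0 -> not approaching (rel speed -4 <= 0)
Earliest collision: t=1/2 between 0 and 1

Answer: 1/2 0 1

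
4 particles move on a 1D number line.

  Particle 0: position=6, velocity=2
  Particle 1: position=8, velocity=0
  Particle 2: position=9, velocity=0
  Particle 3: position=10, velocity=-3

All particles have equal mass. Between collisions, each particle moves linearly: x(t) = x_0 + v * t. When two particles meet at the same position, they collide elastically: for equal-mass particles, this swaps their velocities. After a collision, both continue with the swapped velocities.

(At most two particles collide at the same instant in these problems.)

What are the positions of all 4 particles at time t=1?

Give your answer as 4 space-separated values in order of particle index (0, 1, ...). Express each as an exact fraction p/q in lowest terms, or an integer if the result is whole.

Collision at t=1/3: particles 2 and 3 swap velocities; positions: p0=20/3 p1=8 p2=9 p3=9; velocities now: v0=2 v1=0 v2=-3 v3=0
Collision at t=2/3: particles 1 and 2 swap velocities; positions: p0=22/3 p1=8 p2=8 p3=9; velocities now: v0=2 v1=-3 v2=0 v3=0
Collision at t=4/5: particles 0 and 1 swap velocities; positions: p0=38/5 p1=38/5 p2=8 p3=9; velocities now: v0=-3 v1=2 v2=0 v3=0
Collision at t=1: particles 1 and 2 swap velocities; positions: p0=7 p1=8 p2=8 p3=9; velocities now: v0=-3 v1=0 v2=2 v3=0
Advance to t=1 (no further collisions before then); velocities: v0=-3 v1=0 v2=2 v3=0; positions = 7 8 8 9

Answer: 7 8 8 9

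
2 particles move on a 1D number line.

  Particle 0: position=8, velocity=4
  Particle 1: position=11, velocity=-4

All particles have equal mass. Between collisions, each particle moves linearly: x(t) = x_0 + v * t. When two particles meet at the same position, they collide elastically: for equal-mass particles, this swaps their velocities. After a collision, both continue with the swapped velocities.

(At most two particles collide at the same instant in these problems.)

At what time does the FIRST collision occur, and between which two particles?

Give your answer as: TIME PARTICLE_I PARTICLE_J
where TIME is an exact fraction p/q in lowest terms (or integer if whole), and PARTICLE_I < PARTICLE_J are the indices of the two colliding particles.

Pair (0,1): pos 8,11 vel 4,-4 -> gap=3, closing at 8/unit, collide at t=3/8
Earliest collision: t=3/8 between 0 and 1

Answer: 3/8 0 1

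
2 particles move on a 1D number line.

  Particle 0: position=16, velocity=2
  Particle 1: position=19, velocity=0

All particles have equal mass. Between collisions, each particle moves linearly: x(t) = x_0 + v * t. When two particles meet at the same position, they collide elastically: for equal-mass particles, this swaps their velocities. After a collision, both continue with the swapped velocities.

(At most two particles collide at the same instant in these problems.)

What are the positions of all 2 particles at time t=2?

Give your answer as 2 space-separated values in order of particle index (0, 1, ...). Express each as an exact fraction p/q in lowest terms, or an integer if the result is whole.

Collision at t=3/2: particles 0 and 1 swap velocities; positions: p0=19 p1=19; velocities now: v0=0 v1=2
Advance to t=2 (no further collisions before then); velocities: v0=0 v1=2; positions = 19 20

Answer: 19 20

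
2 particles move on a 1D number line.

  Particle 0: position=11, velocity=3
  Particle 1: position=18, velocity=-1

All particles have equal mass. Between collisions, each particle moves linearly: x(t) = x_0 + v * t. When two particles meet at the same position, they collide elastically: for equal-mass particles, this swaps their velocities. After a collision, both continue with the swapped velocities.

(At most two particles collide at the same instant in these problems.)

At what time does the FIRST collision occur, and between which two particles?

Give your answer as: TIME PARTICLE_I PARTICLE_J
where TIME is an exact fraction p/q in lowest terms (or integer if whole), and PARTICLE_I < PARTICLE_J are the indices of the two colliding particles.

Answer: 7/4 0 1

Derivation:
Pair (0,1): pos 11,18 vel 3,-1 -> gap=7, closing at 4/unit, collide at t=7/4
Earliest collision: t=7/4 between 0 and 1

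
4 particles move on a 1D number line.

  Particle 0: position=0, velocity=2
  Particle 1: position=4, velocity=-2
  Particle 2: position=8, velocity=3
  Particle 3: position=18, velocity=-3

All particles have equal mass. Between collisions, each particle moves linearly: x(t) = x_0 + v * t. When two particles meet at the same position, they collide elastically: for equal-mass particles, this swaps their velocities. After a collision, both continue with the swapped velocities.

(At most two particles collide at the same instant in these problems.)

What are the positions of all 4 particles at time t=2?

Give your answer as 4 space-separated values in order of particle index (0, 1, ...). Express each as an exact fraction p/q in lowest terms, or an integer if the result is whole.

Collision at t=1: particles 0 and 1 swap velocities; positions: p0=2 p1=2 p2=11 p3=15; velocities now: v0=-2 v1=2 v2=3 v3=-3
Collision at t=5/3: particles 2 and 3 swap velocities; positions: p0=2/3 p1=10/3 p2=13 p3=13; velocities now: v0=-2 v1=2 v2=-3 v3=3
Advance to t=2 (no further collisions before then); velocities: v0=-2 v1=2 v2=-3 v3=3; positions = 0 4 12 14

Answer: 0 4 12 14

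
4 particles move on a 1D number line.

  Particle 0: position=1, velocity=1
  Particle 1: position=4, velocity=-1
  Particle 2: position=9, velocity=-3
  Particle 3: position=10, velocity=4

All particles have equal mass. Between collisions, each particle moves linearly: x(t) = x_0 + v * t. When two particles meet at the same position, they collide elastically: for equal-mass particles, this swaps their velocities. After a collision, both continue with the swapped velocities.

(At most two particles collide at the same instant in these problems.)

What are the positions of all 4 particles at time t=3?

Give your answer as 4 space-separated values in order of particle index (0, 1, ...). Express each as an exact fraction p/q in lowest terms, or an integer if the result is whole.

Collision at t=3/2: particles 0 and 1 swap velocities; positions: p0=5/2 p1=5/2 p2=9/2 p3=16; velocities now: v0=-1 v1=1 v2=-3 v3=4
Collision at t=2: particles 1 and 2 swap velocities; positions: p0=2 p1=3 p2=3 p3=18; velocities now: v0=-1 v1=-3 v2=1 v3=4
Collision at t=5/2: particles 0 and 1 swap velocities; positions: p0=3/2 p1=3/2 p2=7/2 p3=20; velocities now: v0=-3 v1=-1 v2=1 v3=4
Advance to t=3 (no further collisions before then); velocities: v0=-3 v1=-1 v2=1 v3=4; positions = 0 1 4 22

Answer: 0 1 4 22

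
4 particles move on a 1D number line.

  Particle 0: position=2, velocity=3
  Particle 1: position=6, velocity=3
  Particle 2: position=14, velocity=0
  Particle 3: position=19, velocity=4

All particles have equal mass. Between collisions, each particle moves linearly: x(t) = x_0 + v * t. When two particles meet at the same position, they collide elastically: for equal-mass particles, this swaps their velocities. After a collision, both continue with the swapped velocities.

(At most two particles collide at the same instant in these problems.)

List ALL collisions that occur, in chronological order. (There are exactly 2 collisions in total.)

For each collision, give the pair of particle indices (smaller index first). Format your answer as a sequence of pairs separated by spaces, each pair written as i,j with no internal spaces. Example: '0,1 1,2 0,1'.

Answer: 1,2 0,1

Derivation:
Collision at t=8/3: particles 1 and 2 swap velocities; positions: p0=10 p1=14 p2=14 p3=89/3; velocities now: v0=3 v1=0 v2=3 v3=4
Collision at t=4: particles 0 and 1 swap velocities; positions: p0=14 p1=14 p2=18 p3=35; velocities now: v0=0 v1=3 v2=3 v3=4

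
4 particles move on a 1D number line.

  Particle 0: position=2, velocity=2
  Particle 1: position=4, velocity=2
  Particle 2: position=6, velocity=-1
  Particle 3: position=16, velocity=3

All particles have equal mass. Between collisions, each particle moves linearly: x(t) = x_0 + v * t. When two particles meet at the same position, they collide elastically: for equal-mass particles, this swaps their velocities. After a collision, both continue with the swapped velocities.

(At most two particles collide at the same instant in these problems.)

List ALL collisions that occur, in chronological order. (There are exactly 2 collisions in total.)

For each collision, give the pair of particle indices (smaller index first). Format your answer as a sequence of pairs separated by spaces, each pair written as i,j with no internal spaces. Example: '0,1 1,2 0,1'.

Collision at t=2/3: particles 1 and 2 swap velocities; positions: p0=10/3 p1=16/3 p2=16/3 p3=18; velocities now: v0=2 v1=-1 v2=2 v3=3
Collision at t=4/3: particles 0 and 1 swap velocities; positions: p0=14/3 p1=14/3 p2=20/3 p3=20; velocities now: v0=-1 v1=2 v2=2 v3=3

Answer: 1,2 0,1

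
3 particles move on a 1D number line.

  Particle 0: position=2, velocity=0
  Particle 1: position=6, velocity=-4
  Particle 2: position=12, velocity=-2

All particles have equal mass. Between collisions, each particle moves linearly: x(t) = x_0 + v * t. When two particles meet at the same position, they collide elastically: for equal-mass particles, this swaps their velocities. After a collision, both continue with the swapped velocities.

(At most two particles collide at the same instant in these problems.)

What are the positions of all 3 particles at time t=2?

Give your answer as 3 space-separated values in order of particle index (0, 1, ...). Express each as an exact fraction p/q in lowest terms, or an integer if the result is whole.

Collision at t=1: particles 0 and 1 swap velocities; positions: p0=2 p1=2 p2=10; velocities now: v0=-4 v1=0 v2=-2
Advance to t=2 (no further collisions before then); velocities: v0=-4 v1=0 v2=-2; positions = -2 2 8

Answer: -2 2 8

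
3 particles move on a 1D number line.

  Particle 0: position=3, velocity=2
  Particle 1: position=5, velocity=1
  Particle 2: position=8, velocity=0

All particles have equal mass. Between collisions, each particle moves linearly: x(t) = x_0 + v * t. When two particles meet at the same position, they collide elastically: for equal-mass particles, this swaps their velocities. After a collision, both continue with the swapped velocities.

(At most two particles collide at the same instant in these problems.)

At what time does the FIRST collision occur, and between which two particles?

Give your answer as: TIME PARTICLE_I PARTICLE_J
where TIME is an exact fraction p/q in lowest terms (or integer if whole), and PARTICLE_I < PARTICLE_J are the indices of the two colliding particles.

Pair (0,1): pos 3,5 vel 2,1 -> gap=2, closing at 1/unit, collide at t=2
Pair (1,2): pos 5,8 vel 1,0 -> gap=3, closing at 1/unit, collide at t=3
Earliest collision: t=2 between 0 and 1

Answer: 2 0 1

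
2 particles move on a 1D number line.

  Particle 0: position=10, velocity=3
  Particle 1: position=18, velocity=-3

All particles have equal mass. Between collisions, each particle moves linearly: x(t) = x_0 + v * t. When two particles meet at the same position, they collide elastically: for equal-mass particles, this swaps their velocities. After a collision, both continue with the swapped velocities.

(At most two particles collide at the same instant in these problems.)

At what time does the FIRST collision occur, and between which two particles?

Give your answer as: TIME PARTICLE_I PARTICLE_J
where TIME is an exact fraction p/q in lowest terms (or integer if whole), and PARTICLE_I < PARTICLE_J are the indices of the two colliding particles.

Pair (0,1): pos 10,18 vel 3,-3 -> gap=8, closing at 6/unit, collide at t=4/3
Earliest collision: t=4/3 between 0 and 1

Answer: 4/3 0 1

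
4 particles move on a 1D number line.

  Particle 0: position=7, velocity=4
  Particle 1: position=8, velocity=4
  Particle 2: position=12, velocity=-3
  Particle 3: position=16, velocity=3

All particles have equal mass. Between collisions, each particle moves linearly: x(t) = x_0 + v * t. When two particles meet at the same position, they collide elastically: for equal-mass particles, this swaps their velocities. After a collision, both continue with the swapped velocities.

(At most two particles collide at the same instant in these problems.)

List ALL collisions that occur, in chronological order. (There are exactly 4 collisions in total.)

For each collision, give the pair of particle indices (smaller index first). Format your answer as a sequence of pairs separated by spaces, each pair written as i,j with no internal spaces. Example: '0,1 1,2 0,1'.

Answer: 1,2 0,1 2,3 1,2

Derivation:
Collision at t=4/7: particles 1 and 2 swap velocities; positions: p0=65/7 p1=72/7 p2=72/7 p3=124/7; velocities now: v0=4 v1=-3 v2=4 v3=3
Collision at t=5/7: particles 0 and 1 swap velocities; positions: p0=69/7 p1=69/7 p2=76/7 p3=127/7; velocities now: v0=-3 v1=4 v2=4 v3=3
Collision at t=8: particles 2 and 3 swap velocities; positions: p0=-12 p1=39 p2=40 p3=40; velocities now: v0=-3 v1=4 v2=3 v3=4
Collision at t=9: particles 1 and 2 swap velocities; positions: p0=-15 p1=43 p2=43 p3=44; velocities now: v0=-3 v1=3 v2=4 v3=4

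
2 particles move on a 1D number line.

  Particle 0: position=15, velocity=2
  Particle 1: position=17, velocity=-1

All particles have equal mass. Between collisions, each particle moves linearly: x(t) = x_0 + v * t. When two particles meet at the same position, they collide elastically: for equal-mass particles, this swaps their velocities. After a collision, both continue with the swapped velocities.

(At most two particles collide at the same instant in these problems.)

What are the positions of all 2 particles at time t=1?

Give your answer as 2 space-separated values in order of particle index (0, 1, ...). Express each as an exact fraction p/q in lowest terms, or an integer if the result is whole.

Collision at t=2/3: particles 0 and 1 swap velocities; positions: p0=49/3 p1=49/3; velocities now: v0=-1 v1=2
Advance to t=1 (no further collisions before then); velocities: v0=-1 v1=2; positions = 16 17

Answer: 16 17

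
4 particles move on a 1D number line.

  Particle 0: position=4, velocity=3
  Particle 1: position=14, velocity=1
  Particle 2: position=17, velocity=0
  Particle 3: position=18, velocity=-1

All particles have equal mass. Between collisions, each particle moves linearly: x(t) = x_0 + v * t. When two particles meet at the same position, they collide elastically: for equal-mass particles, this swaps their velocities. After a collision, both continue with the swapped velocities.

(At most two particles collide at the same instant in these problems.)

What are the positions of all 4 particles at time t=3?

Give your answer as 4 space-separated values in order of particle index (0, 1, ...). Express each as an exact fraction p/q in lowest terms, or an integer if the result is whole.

Answer: 13 15 17 17

Derivation:
Collision at t=1: particles 2 and 3 swap velocities; positions: p0=7 p1=15 p2=17 p3=17; velocities now: v0=3 v1=1 v2=-1 v3=0
Collision at t=2: particles 1 and 2 swap velocities; positions: p0=10 p1=16 p2=16 p3=17; velocities now: v0=3 v1=-1 v2=1 v3=0
Collision at t=3: particles 2 and 3 swap velocities; positions: p0=13 p1=15 p2=17 p3=17; velocities now: v0=3 v1=-1 v2=0 v3=1
Advance to t=3 (no further collisions before then); velocities: v0=3 v1=-1 v2=0 v3=1; positions = 13 15 17 17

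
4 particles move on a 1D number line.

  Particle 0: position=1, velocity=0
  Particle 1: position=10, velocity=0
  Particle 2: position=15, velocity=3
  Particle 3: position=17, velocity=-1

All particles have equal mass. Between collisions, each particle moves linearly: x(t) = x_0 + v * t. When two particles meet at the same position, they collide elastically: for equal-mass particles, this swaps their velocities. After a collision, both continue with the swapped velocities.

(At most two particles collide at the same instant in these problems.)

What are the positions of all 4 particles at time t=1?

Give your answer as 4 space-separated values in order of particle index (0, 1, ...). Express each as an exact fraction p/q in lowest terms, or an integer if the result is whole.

Answer: 1 10 16 18

Derivation:
Collision at t=1/2: particles 2 and 3 swap velocities; positions: p0=1 p1=10 p2=33/2 p3=33/2; velocities now: v0=0 v1=0 v2=-1 v3=3
Advance to t=1 (no further collisions before then); velocities: v0=0 v1=0 v2=-1 v3=3; positions = 1 10 16 18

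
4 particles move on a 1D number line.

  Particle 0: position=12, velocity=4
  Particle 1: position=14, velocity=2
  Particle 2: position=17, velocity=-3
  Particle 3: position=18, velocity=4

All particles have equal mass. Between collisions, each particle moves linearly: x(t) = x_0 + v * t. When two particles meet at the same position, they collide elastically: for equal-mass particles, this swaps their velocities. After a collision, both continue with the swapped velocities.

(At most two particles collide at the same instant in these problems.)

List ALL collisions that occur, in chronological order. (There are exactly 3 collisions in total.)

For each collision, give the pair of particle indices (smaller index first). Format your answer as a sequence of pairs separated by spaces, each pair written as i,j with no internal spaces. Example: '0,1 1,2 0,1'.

Collision at t=3/5: particles 1 and 2 swap velocities; positions: p0=72/5 p1=76/5 p2=76/5 p3=102/5; velocities now: v0=4 v1=-3 v2=2 v3=4
Collision at t=5/7: particles 0 and 1 swap velocities; positions: p0=104/7 p1=104/7 p2=108/7 p3=146/7; velocities now: v0=-3 v1=4 v2=2 v3=4
Collision at t=1: particles 1 and 2 swap velocities; positions: p0=14 p1=16 p2=16 p3=22; velocities now: v0=-3 v1=2 v2=4 v3=4

Answer: 1,2 0,1 1,2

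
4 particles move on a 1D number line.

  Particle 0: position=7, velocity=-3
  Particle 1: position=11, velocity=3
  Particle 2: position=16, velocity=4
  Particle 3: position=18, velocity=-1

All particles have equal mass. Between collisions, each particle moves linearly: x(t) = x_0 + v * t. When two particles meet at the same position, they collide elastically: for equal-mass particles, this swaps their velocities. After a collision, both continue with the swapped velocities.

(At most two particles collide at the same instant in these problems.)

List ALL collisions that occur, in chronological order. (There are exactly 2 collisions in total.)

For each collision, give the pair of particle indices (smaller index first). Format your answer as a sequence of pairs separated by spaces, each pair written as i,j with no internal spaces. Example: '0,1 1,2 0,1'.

Collision at t=2/5: particles 2 and 3 swap velocities; positions: p0=29/5 p1=61/5 p2=88/5 p3=88/5; velocities now: v0=-3 v1=3 v2=-1 v3=4
Collision at t=7/4: particles 1 and 2 swap velocities; positions: p0=7/4 p1=65/4 p2=65/4 p3=23; velocities now: v0=-3 v1=-1 v2=3 v3=4

Answer: 2,3 1,2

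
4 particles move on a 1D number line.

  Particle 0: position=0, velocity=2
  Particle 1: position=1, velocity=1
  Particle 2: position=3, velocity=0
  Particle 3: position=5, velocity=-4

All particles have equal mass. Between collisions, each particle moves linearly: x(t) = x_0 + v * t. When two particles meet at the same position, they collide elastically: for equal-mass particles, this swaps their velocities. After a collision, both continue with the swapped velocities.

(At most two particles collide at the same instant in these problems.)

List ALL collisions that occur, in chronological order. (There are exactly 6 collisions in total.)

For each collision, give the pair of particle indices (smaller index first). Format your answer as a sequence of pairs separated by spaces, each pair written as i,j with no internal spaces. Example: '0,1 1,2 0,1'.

Answer: 2,3 1,2 0,1 1,2 2,3 1,2

Derivation:
Collision at t=1/2: particles 2 and 3 swap velocities; positions: p0=1 p1=3/2 p2=3 p3=3; velocities now: v0=2 v1=1 v2=-4 v3=0
Collision at t=4/5: particles 1 and 2 swap velocities; positions: p0=8/5 p1=9/5 p2=9/5 p3=3; velocities now: v0=2 v1=-4 v2=1 v3=0
Collision at t=5/6: particles 0 and 1 swap velocities; positions: p0=5/3 p1=5/3 p2=11/6 p3=3; velocities now: v0=-4 v1=2 v2=1 v3=0
Collision at t=1: particles 1 and 2 swap velocities; positions: p0=1 p1=2 p2=2 p3=3; velocities now: v0=-4 v1=1 v2=2 v3=0
Collision at t=3/2: particles 2 and 3 swap velocities; positions: p0=-1 p1=5/2 p2=3 p3=3; velocities now: v0=-4 v1=1 v2=0 v3=2
Collision at t=2: particles 1 and 2 swap velocities; positions: p0=-3 p1=3 p2=3 p3=4; velocities now: v0=-4 v1=0 v2=1 v3=2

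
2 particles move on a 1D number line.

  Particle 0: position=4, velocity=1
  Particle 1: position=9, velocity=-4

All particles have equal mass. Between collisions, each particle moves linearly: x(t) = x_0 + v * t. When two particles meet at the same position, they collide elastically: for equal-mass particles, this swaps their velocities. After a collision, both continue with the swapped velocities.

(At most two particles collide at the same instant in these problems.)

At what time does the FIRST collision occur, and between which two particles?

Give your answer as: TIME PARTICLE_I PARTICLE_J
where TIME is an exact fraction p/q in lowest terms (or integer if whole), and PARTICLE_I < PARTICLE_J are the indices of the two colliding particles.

Answer: 1 0 1

Derivation:
Pair (0,1): pos 4,9 vel 1,-4 -> gap=5, closing at 5/unit, collide at t=1
Earliest collision: t=1 between 0 and 1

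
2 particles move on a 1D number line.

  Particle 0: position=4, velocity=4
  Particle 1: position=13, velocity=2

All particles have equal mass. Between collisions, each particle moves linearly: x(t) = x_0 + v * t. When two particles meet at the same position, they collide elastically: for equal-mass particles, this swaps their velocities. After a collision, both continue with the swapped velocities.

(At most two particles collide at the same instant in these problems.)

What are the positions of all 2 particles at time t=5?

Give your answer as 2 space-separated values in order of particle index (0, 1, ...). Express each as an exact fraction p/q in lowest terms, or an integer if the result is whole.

Answer: 23 24

Derivation:
Collision at t=9/2: particles 0 and 1 swap velocities; positions: p0=22 p1=22; velocities now: v0=2 v1=4
Advance to t=5 (no further collisions before then); velocities: v0=2 v1=4; positions = 23 24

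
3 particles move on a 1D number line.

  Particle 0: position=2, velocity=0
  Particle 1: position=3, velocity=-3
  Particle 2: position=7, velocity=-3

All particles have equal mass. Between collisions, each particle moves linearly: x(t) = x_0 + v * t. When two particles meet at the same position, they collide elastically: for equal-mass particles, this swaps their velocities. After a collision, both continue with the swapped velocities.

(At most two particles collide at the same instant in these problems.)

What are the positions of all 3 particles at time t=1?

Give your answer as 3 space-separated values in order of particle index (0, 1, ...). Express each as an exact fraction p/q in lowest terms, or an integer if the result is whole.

Collision at t=1/3: particles 0 and 1 swap velocities; positions: p0=2 p1=2 p2=6; velocities now: v0=-3 v1=0 v2=-3
Advance to t=1 (no further collisions before then); velocities: v0=-3 v1=0 v2=-3; positions = 0 2 4

Answer: 0 2 4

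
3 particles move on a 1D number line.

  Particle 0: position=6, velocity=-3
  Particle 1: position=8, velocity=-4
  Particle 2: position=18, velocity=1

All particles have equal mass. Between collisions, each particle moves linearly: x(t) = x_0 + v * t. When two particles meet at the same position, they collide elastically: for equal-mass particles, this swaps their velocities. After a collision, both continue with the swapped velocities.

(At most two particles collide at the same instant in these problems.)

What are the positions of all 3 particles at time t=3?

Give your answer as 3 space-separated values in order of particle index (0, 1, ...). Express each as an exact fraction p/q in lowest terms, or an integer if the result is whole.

Answer: -4 -3 21

Derivation:
Collision at t=2: particles 0 and 1 swap velocities; positions: p0=0 p1=0 p2=20; velocities now: v0=-4 v1=-3 v2=1
Advance to t=3 (no further collisions before then); velocities: v0=-4 v1=-3 v2=1; positions = -4 -3 21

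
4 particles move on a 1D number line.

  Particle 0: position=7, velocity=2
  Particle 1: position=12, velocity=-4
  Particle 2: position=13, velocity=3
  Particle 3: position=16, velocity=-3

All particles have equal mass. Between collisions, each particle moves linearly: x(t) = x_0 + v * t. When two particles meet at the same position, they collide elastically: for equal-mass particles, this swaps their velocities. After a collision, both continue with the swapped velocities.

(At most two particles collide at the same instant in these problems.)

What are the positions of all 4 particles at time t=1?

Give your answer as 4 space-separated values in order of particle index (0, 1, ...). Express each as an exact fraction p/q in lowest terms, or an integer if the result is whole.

Answer: 8 9 13 16

Derivation:
Collision at t=1/2: particles 2 and 3 swap velocities; positions: p0=8 p1=10 p2=29/2 p3=29/2; velocities now: v0=2 v1=-4 v2=-3 v3=3
Collision at t=5/6: particles 0 and 1 swap velocities; positions: p0=26/3 p1=26/3 p2=27/2 p3=31/2; velocities now: v0=-4 v1=2 v2=-3 v3=3
Advance to t=1 (no further collisions before then); velocities: v0=-4 v1=2 v2=-3 v3=3; positions = 8 9 13 16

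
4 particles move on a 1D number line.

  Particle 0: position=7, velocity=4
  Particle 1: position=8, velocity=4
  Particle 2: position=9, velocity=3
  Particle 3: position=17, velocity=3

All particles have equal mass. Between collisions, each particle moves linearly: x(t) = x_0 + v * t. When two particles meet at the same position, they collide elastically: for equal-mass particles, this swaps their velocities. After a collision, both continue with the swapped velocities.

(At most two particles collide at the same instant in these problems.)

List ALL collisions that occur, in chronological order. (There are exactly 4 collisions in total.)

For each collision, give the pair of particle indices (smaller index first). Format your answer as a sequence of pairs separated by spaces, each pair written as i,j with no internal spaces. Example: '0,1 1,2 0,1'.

Answer: 1,2 0,1 2,3 1,2

Derivation:
Collision at t=1: particles 1 and 2 swap velocities; positions: p0=11 p1=12 p2=12 p3=20; velocities now: v0=4 v1=3 v2=4 v3=3
Collision at t=2: particles 0 and 1 swap velocities; positions: p0=15 p1=15 p2=16 p3=23; velocities now: v0=3 v1=4 v2=4 v3=3
Collision at t=9: particles 2 and 3 swap velocities; positions: p0=36 p1=43 p2=44 p3=44; velocities now: v0=3 v1=4 v2=3 v3=4
Collision at t=10: particles 1 and 2 swap velocities; positions: p0=39 p1=47 p2=47 p3=48; velocities now: v0=3 v1=3 v2=4 v3=4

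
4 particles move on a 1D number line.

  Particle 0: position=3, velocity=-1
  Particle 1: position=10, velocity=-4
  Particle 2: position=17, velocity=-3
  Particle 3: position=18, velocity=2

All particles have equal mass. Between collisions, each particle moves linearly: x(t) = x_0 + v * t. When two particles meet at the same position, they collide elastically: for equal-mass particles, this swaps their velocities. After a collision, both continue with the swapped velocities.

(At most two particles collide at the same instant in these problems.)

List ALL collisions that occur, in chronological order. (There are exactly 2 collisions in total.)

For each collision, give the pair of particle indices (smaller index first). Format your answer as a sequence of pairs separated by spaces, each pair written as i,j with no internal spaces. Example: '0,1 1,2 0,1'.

Answer: 0,1 1,2

Derivation:
Collision at t=7/3: particles 0 and 1 swap velocities; positions: p0=2/3 p1=2/3 p2=10 p3=68/3; velocities now: v0=-4 v1=-1 v2=-3 v3=2
Collision at t=7: particles 1 and 2 swap velocities; positions: p0=-18 p1=-4 p2=-4 p3=32; velocities now: v0=-4 v1=-3 v2=-1 v3=2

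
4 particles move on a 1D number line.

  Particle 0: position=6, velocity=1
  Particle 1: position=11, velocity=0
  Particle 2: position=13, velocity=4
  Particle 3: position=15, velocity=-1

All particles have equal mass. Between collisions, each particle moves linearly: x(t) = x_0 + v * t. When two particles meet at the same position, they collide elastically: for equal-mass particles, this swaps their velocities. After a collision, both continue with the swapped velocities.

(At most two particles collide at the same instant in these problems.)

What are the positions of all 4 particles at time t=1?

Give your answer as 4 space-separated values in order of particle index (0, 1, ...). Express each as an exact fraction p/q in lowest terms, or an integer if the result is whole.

Collision at t=2/5: particles 2 and 3 swap velocities; positions: p0=32/5 p1=11 p2=73/5 p3=73/5; velocities now: v0=1 v1=0 v2=-1 v3=4
Advance to t=1 (no further collisions before then); velocities: v0=1 v1=0 v2=-1 v3=4; positions = 7 11 14 17

Answer: 7 11 14 17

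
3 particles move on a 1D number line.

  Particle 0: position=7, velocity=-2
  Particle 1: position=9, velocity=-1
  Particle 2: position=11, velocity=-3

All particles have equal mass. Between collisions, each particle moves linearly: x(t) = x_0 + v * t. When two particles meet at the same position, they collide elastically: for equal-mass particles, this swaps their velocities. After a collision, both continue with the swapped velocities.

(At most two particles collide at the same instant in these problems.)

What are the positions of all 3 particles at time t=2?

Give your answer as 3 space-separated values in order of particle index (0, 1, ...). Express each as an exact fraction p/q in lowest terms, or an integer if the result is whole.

Collision at t=1: particles 1 and 2 swap velocities; positions: p0=5 p1=8 p2=8; velocities now: v0=-2 v1=-3 v2=-1
Advance to t=2 (no further collisions before then); velocities: v0=-2 v1=-3 v2=-1; positions = 3 5 7

Answer: 3 5 7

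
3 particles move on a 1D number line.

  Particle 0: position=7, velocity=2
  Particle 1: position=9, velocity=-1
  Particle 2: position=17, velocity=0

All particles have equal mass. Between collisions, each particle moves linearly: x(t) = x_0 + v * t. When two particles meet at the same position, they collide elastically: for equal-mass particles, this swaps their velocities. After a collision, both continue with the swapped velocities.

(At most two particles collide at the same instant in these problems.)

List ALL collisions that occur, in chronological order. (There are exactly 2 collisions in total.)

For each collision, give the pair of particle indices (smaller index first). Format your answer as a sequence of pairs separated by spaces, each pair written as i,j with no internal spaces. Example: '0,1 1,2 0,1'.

Answer: 0,1 1,2

Derivation:
Collision at t=2/3: particles 0 and 1 swap velocities; positions: p0=25/3 p1=25/3 p2=17; velocities now: v0=-1 v1=2 v2=0
Collision at t=5: particles 1 and 2 swap velocities; positions: p0=4 p1=17 p2=17; velocities now: v0=-1 v1=0 v2=2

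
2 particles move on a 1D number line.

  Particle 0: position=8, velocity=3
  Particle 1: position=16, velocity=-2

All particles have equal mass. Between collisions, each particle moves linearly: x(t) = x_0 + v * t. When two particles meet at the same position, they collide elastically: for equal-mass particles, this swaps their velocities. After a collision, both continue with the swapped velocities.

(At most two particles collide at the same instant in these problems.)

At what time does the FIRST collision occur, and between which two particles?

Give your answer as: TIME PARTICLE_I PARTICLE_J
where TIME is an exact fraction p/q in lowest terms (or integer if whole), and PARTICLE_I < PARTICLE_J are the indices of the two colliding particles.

Answer: 8/5 0 1

Derivation:
Pair (0,1): pos 8,16 vel 3,-2 -> gap=8, closing at 5/unit, collide at t=8/5
Earliest collision: t=8/5 between 0 and 1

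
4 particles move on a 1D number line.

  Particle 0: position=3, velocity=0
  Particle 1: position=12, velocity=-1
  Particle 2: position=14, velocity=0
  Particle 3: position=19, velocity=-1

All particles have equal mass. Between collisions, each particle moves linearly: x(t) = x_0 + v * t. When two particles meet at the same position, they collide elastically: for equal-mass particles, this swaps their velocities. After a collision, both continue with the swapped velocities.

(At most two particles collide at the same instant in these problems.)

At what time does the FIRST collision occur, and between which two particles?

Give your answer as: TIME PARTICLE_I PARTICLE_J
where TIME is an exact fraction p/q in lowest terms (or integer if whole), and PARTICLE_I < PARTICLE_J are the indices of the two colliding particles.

Pair (0,1): pos 3,12 vel 0,-1 -> gap=9, closing at 1/unit, collide at t=9
Pair (1,2): pos 12,14 vel -1,0 -> not approaching (rel speed -1 <= 0)
Pair (2,3): pos 14,19 vel 0,-1 -> gap=5, closing at 1/unit, collide at t=5
Earliest collision: t=5 between 2 and 3

Answer: 5 2 3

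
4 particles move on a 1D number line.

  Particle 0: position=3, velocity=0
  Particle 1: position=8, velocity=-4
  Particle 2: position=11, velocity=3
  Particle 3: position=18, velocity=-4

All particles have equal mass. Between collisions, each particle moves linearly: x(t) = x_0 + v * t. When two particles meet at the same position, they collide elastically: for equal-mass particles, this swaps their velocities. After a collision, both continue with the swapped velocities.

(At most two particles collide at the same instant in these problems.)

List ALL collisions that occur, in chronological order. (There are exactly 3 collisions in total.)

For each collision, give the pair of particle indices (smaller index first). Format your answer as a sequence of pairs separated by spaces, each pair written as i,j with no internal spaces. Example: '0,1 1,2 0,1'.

Collision at t=1: particles 2 and 3 swap velocities; positions: p0=3 p1=4 p2=14 p3=14; velocities now: v0=0 v1=-4 v2=-4 v3=3
Collision at t=5/4: particles 0 and 1 swap velocities; positions: p0=3 p1=3 p2=13 p3=59/4; velocities now: v0=-4 v1=0 v2=-4 v3=3
Collision at t=15/4: particles 1 and 2 swap velocities; positions: p0=-7 p1=3 p2=3 p3=89/4; velocities now: v0=-4 v1=-4 v2=0 v3=3

Answer: 2,3 0,1 1,2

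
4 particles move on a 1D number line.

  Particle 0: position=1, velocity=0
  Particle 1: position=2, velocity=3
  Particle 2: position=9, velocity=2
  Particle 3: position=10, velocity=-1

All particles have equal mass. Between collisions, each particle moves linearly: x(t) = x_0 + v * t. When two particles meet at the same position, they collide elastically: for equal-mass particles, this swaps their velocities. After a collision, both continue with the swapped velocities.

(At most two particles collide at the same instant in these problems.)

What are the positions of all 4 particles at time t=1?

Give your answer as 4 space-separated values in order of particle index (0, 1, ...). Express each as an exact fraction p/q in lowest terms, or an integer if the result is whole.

Collision at t=1/3: particles 2 and 3 swap velocities; positions: p0=1 p1=3 p2=29/3 p3=29/3; velocities now: v0=0 v1=3 v2=-1 v3=2
Advance to t=1 (no further collisions before then); velocities: v0=0 v1=3 v2=-1 v3=2; positions = 1 5 9 11

Answer: 1 5 9 11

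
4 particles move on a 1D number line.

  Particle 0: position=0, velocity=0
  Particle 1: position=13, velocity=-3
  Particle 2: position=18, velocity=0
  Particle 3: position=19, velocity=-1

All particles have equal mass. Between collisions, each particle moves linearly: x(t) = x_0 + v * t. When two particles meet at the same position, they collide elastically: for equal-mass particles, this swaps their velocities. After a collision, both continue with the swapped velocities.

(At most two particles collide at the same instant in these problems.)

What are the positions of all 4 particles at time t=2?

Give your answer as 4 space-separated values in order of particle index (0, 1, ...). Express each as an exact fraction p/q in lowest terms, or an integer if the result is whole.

Answer: 0 7 17 18

Derivation:
Collision at t=1: particles 2 and 3 swap velocities; positions: p0=0 p1=10 p2=18 p3=18; velocities now: v0=0 v1=-3 v2=-1 v3=0
Advance to t=2 (no further collisions before then); velocities: v0=0 v1=-3 v2=-1 v3=0; positions = 0 7 17 18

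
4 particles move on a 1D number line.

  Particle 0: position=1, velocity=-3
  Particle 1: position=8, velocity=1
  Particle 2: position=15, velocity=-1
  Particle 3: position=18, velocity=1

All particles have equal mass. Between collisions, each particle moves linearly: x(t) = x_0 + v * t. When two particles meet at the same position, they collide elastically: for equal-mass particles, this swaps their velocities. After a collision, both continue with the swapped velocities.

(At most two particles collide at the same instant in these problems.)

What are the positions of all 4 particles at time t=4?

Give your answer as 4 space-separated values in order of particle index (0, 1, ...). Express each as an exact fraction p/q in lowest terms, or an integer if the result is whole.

Answer: -11 11 12 22

Derivation:
Collision at t=7/2: particles 1 and 2 swap velocities; positions: p0=-19/2 p1=23/2 p2=23/2 p3=43/2; velocities now: v0=-3 v1=-1 v2=1 v3=1
Advance to t=4 (no further collisions before then); velocities: v0=-3 v1=-1 v2=1 v3=1; positions = -11 11 12 22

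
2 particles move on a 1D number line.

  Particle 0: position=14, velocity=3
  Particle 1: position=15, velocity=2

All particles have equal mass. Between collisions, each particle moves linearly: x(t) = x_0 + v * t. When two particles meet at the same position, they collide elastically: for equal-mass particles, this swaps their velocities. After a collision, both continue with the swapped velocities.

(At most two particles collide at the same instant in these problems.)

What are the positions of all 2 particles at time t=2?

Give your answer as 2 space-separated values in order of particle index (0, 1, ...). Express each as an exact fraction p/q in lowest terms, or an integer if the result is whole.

Collision at t=1: particles 0 and 1 swap velocities; positions: p0=17 p1=17; velocities now: v0=2 v1=3
Advance to t=2 (no further collisions before then); velocities: v0=2 v1=3; positions = 19 20

Answer: 19 20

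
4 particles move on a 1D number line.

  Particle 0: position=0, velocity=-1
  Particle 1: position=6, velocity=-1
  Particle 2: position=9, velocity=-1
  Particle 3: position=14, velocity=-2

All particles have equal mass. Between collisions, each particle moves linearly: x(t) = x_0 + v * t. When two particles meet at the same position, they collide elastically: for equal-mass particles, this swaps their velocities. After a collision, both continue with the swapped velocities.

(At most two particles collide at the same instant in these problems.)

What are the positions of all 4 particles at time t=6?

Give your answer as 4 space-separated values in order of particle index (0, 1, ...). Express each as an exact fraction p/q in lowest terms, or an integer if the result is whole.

Answer: -6 0 2 3

Derivation:
Collision at t=5: particles 2 and 3 swap velocities; positions: p0=-5 p1=1 p2=4 p3=4; velocities now: v0=-1 v1=-1 v2=-2 v3=-1
Advance to t=6 (no further collisions before then); velocities: v0=-1 v1=-1 v2=-2 v3=-1; positions = -6 0 2 3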